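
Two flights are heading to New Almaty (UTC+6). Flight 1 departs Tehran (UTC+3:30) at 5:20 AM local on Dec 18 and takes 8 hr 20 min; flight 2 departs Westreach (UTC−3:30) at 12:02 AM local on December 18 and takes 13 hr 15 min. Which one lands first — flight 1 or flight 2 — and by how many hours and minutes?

Flight 1 in UTC: 5:20 AM − 3:30 = 1:50 AM on Dec 18.
+8 hours 20 minutes → arrive 10:10 AM UTC on Dec 18.
Flight 2 in UTC: 12:02 AM + 3:30 = 3:32 AM on Dec 18.
+13 hours 15 minutes → arrive 4:47 PM UTC on Dec 18.
Flight 1 lands earlier by 6 hours 37 minutes.

the first, by 6 hours 37 minutes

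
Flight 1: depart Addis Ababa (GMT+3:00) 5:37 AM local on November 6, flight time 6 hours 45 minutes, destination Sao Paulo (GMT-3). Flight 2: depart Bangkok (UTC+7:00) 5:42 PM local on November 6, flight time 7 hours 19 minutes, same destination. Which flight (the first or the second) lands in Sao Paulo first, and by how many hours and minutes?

Flight 1 in UTC: 5:37 AM − 3:00 = 2:37 AM on Nov 6.
+6 hours 45 minutes → arrive 9:22 AM UTC on Nov 6.
Flight 2 in UTC: 5:42 PM − 7:00 = 10:42 AM on Nov 6.
+7 hours and 19 minutes → arrive 6:01 PM UTC on Nov 6.
Flight 1 lands earlier by 8 hours 39 minutes.

the first, by 8 hours 39 minutes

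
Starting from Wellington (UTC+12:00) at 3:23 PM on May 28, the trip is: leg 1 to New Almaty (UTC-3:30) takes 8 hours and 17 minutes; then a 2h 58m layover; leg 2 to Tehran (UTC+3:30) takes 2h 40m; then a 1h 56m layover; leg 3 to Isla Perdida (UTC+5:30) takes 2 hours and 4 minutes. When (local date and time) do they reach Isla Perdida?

2:48 AM on May 29

Convert departure to UTC: 3:23 PM − 12:00 = 3:23 AM UTC on May 28.
Add 8 hours 17 minutes leg 1 → 11:40 AM UTC.
Add 2 hours and 58 minutes layover in New Almaty → 2:38 PM UTC.
Add 2 hours and 40 minutes leg 2 → 5:18 PM UTC.
Add 1 hour and 56 minutes layover in Tehran → 7:14 PM UTC.
Add 2 hours 4 minutes leg 3 → 9:18 PM UTC.
Isla Perdida is UTC+5:30, so local arrival = 9:18 PM + 5:30 = 2:48 AM on May 29.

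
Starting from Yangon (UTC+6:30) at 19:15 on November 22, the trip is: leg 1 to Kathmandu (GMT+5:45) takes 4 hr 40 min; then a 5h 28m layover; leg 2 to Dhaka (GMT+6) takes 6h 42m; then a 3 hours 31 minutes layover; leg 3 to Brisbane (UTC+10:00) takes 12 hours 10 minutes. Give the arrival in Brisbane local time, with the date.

Convert departure to UTC: 19:15 − 6:30 = 12:45 UTC on Nov 22.
Add 4 hours and 40 minutes leg 1 → 17:25 UTC.
Add 5 hours and 28 minutes layover in Kathmandu → 22:53 UTC.
Add 6 hours 42 minutes leg 2 → 05:35 UTC (Nov 23).
Add 3 hours and 31 minutes layover in Dhaka → 09:06 UTC.
Add 12 hours and 10 minutes leg 3 → 21:16 UTC.
Brisbane is UTC+10:00, so local arrival = 21:16 + 10:00 = 07:16 on Nov 24.

07:16 on November 24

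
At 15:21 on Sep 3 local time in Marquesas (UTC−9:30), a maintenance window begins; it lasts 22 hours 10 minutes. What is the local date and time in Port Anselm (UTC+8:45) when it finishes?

07:46 on September 5

Port Anselm is 18:15 ahead of Marquesas.
After 22 hours and 10 minutes it is 13:31 (Sep 4) in Marquesas.
Shift by the zone difference: 13:31 + 18:15 = 07:46 on Sep 5 in Port Anselm.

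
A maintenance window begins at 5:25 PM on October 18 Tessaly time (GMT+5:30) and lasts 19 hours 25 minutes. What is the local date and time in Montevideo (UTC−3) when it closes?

Convert start to UTC: 5:25 PM − 5:30 = 11:55 AM UTC on Oct 18.
Add 19 hours and 25 minutes duration → 7:20 AM UTC (Oct 19).
Montevideo is UTC−3:00, so local end time = 7:20 AM − 3:00 = 4:20 AM on Oct 19.

4:20 AM on October 19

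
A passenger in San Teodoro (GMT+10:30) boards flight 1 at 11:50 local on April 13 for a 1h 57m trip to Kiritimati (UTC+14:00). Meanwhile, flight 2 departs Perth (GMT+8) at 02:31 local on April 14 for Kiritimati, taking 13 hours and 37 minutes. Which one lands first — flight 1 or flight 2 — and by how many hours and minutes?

the first, by 28 hours 51 minutes

Flight 1 in UTC: 11:50 − 10:30 = 01:20 on Apr 13.
+1 hour 57 minutes → arrive 03:17 UTC on Apr 13.
Flight 2 in UTC: 02:31 − 8:00 = 18:31 on Apr 13.
+13 hours and 37 minutes → arrive 08:08 UTC on Apr 14.
Flight 1 lands earlier by 28 hours 51 minutes.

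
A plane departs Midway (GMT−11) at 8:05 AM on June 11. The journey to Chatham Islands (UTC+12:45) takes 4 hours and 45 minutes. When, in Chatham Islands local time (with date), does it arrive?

Chatham Islands is 23:45 ahead of Midway.
After 4 hours and 45 minutes it is 12:50 PM in Midway.
Shift by the zone difference: 12:50 PM + 23:45 = 12:35 PM on Jun 12 in Chatham Islands.

12:35 PM on June 12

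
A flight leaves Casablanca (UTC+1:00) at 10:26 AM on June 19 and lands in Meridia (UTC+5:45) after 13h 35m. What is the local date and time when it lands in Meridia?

4:46 AM on June 20

Convert departure to UTC: 10:26 AM − 1:00 = 9:26 AM UTC on Jun 19.
Add 13 hours 35 minutes travel time → 11:01 PM UTC.
Meridia is UTC+5:45, so local arrival = 11:01 PM + 5:45 = 4:46 AM on Jun 20.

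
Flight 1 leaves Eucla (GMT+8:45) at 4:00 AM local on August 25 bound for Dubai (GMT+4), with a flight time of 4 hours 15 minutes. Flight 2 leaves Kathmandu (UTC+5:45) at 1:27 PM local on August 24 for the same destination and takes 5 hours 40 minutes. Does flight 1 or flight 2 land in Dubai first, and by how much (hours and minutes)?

the second, by 10 hours 8 minutes

Flight 1 in UTC: 4:00 AM − 8:45 = 7:15 PM on Aug 24.
+4 hours and 15 minutes → arrive 11:30 PM UTC on Aug 24.
Flight 2 in UTC: 1:27 PM − 5:45 = 7:42 AM on Aug 24.
+5 hours and 40 minutes → arrive 1:22 PM UTC on Aug 24.
Flight 2 lands earlier by 10 hours 8 minutes.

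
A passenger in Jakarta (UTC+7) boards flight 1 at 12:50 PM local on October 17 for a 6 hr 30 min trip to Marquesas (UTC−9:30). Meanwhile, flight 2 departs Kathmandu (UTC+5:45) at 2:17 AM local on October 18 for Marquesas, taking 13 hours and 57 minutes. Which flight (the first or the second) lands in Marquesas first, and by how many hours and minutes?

Flight 1 in UTC: 12:50 PM − 7:00 = 5:50 AM on Oct 17.
+6 hours 30 minutes → arrive 12:20 PM UTC on Oct 17.
Flight 2 in UTC: 2:17 AM − 5:45 = 8:32 PM on Oct 17.
+13 hours and 57 minutes → arrive 10:29 AM UTC on Oct 18.
Flight 1 lands earlier by 22 hours 9 minutes.

the first, by 22 hours 9 minutes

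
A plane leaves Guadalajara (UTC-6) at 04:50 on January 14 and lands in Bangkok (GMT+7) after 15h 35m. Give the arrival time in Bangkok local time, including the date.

Bangkok is 13:00 ahead of Guadalajara.
After 15 hours and 35 minutes it is 20:25 in Guadalajara.
Shift by the zone difference: 20:25 + 13:00 = 09:25 on Jan 15 in Bangkok.

09:25 on January 15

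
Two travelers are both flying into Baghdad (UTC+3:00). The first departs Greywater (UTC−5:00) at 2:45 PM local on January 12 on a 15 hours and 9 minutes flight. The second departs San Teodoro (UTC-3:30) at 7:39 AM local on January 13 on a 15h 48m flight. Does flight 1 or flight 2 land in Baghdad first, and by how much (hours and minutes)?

Flight 1 in UTC: 2:45 PM + 5:00 = 7:45 PM on Jan 12.
+15 hours 9 minutes → arrive 10:54 AM UTC on Jan 13.
Flight 2 in UTC: 7:39 AM + 3:30 = 11:09 AM on Jan 13.
+15 hours 48 minutes → arrive 2:57 AM UTC on Jan 14.
Flight 1 lands earlier by 16 hours 3 minutes.

the first, by 16 hours 3 minutes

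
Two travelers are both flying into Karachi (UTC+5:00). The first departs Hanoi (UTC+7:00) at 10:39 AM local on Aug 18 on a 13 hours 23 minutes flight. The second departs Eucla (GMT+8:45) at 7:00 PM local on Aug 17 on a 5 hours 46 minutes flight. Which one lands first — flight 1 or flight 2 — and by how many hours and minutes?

the second, by 25 hours 1 minute

Flight 1 in UTC: 10:39 AM − 7:00 = 3:39 AM on Aug 18.
+13 hours and 23 minutes → arrive 5:02 PM UTC on Aug 18.
Flight 2 in UTC: 7:00 PM − 8:45 = 10:15 AM on Aug 17.
+5 hours and 46 minutes → arrive 4:01 PM UTC on Aug 17.
Flight 2 lands earlier by 25 hours 1 minute.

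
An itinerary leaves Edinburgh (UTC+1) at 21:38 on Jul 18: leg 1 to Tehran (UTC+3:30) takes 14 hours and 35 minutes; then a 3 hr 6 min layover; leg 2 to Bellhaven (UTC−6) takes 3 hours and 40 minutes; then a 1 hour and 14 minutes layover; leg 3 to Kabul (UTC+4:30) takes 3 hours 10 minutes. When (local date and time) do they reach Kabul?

02:53 on July 20

Convert departure to UTC: 21:38 − 1:00 = 20:38 UTC on Jul 18.
Add 14 hours 35 minutes leg 1 → 11:13 UTC (Jul 19).
Add 3 hours and 6 minutes layover in Tehran → 14:19 UTC.
Add 3 hours and 40 minutes leg 2 → 17:59 UTC.
Add 1 hour 14 minutes layover in Bellhaven → 19:13 UTC.
Add 3 hours and 10 minutes leg 3 → 22:23 UTC.
Kabul is UTC+4:30, so local arrival = 22:23 + 4:30 = 02:53 on Jul 20.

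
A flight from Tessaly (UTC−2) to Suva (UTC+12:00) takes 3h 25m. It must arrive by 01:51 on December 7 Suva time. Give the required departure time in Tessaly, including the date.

Target arrival in UTC: 01:51 − 12:00 = 13:51 on Dec 6.
Subtract 3 hours 25 minutes → departure 10:26 UTC on Dec 6.
Tessaly is UTC−2:00: 10:26 − 2:00 = 08:26 on Dec 6.

08:26 on December 6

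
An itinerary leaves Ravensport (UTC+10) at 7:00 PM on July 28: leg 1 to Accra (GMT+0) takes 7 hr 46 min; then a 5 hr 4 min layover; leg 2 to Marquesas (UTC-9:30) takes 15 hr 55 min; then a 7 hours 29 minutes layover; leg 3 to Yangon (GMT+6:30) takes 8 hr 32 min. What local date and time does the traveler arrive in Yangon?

12:16 PM on July 30

Convert departure to UTC: 7:00 PM − 10:00 = 9:00 AM UTC on Jul 28.
Add 7 hours and 46 minutes leg 1 → 4:46 PM UTC.
Add 5 hours 4 minutes layover in Accra → 9:50 PM UTC.
Add 15 hours 55 minutes leg 2 → 1:45 PM UTC (Jul 29).
Add 7 hours 29 minutes layover in Marquesas → 9:14 PM UTC.
Add 8 hours and 32 minutes leg 3 → 5:46 AM UTC (Jul 30).
Yangon is UTC+6:30, so local arrival = 5:46 AM + 6:30 = 12:16 PM on Jul 30.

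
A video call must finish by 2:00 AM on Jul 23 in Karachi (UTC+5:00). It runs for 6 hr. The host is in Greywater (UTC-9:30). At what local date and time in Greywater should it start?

Target end time in UTC: 2:00 AM − 5:00 = 9:00 PM on Jul 22.
Subtract 6 hours → start 3:00 PM UTC on Jul 22.
Greywater is UTC−9:30: 3:00 PM − 9:30 = 5:30 AM on Jul 22.

5:30 AM on July 22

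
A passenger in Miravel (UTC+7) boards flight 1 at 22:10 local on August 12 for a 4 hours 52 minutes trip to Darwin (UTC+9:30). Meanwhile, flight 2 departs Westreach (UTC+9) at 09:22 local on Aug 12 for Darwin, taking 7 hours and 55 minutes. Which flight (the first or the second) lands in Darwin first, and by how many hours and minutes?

Flight 1 in UTC: 22:10 − 7:00 = 15:10 on Aug 12.
+4 hours 52 minutes → arrive 20:02 UTC on Aug 12.
Flight 2 in UTC: 09:22 − 9:00 = 00:22 on Aug 12.
+7 hours 55 minutes → arrive 08:17 UTC on Aug 12.
Flight 2 lands earlier by 11 hours 45 minutes.

the second, by 11 hours 45 minutes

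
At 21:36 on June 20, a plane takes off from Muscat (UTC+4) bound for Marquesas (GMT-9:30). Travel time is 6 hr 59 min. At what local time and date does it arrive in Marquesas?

15:05 on June 20

Convert departure to UTC: 21:36 − 4:00 = 17:36 UTC on Jun 20.
Add 6 hours 59 minutes travel time → 00:35 UTC (Jun 21).
Marquesas is UTC−9:30, so local arrival = 00:35 − 9:30 = 15:05 on Jun 20.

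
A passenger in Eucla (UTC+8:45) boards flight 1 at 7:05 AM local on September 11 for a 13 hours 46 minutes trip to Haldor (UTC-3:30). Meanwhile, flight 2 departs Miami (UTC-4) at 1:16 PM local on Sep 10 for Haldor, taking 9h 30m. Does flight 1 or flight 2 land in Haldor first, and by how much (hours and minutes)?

the second, by 9 hours 20 minutes

Flight 1 in UTC: 7:05 AM − 8:45 = 10:20 PM on Sep 10.
+13 hours and 46 minutes → arrive 12:06 PM UTC on Sep 11.
Flight 2 in UTC: 1:16 PM + 4:00 = 5:16 PM on Sep 10.
+9 hours 30 minutes → arrive 2:46 AM UTC on Sep 11.
Flight 2 lands earlier by 9 hours 20 minutes.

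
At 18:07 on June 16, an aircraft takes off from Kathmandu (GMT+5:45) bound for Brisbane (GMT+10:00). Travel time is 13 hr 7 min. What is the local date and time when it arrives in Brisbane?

11:29 on June 17

Convert departure to UTC: 18:07 − 5:45 = 12:22 UTC on Jun 16.
Add 13 hours and 7 minutes travel time → 01:29 UTC (Jun 17).
Brisbane is UTC+10:00, so local arrival = 01:29 + 10:00 = 11:29 on Jun 17.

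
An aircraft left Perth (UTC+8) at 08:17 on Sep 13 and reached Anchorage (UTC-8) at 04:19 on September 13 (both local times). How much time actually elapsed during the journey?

12 hours 2 minutes

Departure in UTC: 08:17 − 8:00 = 00:17 on Sep 13.
Arrival in UTC: 04:19 + 8:00 = 12:19 on Sep 13.
Elapsed = 12:19 − 00:17 = 12 hours 2 minutes.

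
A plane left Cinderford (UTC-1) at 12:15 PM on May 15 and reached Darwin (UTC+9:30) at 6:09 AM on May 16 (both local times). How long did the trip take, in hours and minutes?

7 hours 24 minutes

Darwin is 10:30 ahead of Cinderford.
Clock-face elapsed time (ignoring zones) is 17 hours 54 minutes.
Actual elapsed = 17 hours 54 minutes − 10:30 = 7 hours 24 minutes.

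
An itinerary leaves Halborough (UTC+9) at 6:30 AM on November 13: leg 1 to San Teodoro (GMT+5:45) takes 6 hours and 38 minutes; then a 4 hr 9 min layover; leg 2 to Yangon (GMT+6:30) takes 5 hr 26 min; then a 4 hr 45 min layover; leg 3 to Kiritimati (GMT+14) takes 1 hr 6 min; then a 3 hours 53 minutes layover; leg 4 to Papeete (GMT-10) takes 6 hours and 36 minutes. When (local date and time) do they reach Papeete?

Convert departure to UTC: 6:30 AM − 9:00 = 9:30 PM UTC on Nov 12.
Add 6 hours 38 minutes leg 1 → 4:08 AM UTC (Nov 13).
Add 4 hours and 9 minutes layover in San Teodoro → 8:17 AM UTC.
Add 5 hours and 26 minutes leg 2 → 1:43 PM UTC.
Add 4 hours 45 minutes layover in Yangon → 6:28 PM UTC.
Add 1 hour 6 minutes leg 3 → 7:34 PM UTC.
Add 3 hours 53 minutes layover in Kiritimati → 11:27 PM UTC.
Add 6 hours 36 minutes leg 4 → 6:03 AM UTC (Nov 14).
Papeete is UTC−10:00, so local arrival = 6:03 AM − 10:00 = 8:03 PM on Nov 13.

8:03 PM on Nov 13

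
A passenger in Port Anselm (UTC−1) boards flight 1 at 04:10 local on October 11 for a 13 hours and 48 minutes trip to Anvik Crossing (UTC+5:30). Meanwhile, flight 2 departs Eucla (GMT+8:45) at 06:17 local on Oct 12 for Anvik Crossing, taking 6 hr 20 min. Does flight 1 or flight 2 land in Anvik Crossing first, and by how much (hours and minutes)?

the first, by 8 hours 54 minutes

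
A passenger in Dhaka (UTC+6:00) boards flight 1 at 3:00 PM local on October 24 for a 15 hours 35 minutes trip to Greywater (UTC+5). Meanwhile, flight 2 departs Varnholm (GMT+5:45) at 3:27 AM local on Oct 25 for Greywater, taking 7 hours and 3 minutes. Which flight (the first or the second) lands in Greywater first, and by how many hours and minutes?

Flight 1 in UTC: 3:00 PM − 6:00 = 9:00 AM on Oct 24.
+15 hours 35 minutes → arrive 12:35 AM UTC on Oct 25.
Flight 2 in UTC: 3:27 AM − 5:45 = 9:42 PM on Oct 24.
+7 hours 3 minutes → arrive 4:45 AM UTC on Oct 25.
Flight 1 lands earlier by 4 hours 10 minutes.

the first, by 4 hours 10 minutes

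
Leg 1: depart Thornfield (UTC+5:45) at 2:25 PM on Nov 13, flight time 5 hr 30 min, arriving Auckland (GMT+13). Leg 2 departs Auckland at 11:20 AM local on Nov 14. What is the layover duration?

8 hours 10 minutes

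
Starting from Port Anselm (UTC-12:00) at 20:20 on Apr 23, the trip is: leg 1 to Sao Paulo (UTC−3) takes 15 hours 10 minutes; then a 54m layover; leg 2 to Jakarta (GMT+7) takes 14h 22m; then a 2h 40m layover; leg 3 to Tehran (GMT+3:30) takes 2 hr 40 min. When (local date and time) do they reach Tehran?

Convert departure to UTC: 20:20 + 12:00 = 08:20 UTC on Apr 24.
Add 15 hours and 10 minutes leg 1 → 23:30 UTC.
Add 54 minutes layover in Sao Paulo → 00:24 UTC (Apr 25).
Add 14 hours 22 minutes leg 2 → 14:46 UTC.
Add 2 hours 40 minutes layover in Jakarta → 17:26 UTC.
Add 2 hours and 40 minutes leg 3 → 20:06 UTC.
Tehran is UTC+3:30, so local arrival = 20:06 + 3:30 = 23:36 on Apr 25.

23:36 on April 25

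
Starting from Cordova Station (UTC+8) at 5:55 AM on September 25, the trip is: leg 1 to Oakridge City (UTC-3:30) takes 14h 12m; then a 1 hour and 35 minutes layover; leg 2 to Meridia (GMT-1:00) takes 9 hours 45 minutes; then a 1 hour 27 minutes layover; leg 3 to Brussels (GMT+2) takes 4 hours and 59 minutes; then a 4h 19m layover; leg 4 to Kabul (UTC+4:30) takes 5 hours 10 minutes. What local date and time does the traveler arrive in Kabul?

Convert departure to UTC: 5:55 AM − 8:00 = 9:55 PM UTC on Sep 24.
Add 14 hours 12 minutes leg 1 → 12:07 PM UTC (Sep 25).
Add 1 hour 35 minutes layover in Oakridge City → 1:42 PM UTC.
Add 9 hours 45 minutes leg 2 → 11:27 PM UTC.
Add 1 hour and 27 minutes layover in Meridia → 12:54 AM UTC (Sep 26).
Add 4 hours 59 minutes leg 3 → 5:53 AM UTC.
Add 4 hours and 19 minutes layover in Brussels → 10:12 AM UTC.
Add 5 hours 10 minutes leg 4 → 3:22 PM UTC.
Kabul is UTC+4:30, so local arrival = 3:22 PM + 4:30 = 7:52 PM on Sep 26.

7:52 PM on Sep 26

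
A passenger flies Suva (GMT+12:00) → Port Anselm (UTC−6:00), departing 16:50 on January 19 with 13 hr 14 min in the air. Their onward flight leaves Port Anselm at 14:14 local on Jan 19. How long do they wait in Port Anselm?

2 hours 10 minutes

Convert departure to UTC: 16:50 − 12:00 = 04:50 UTC on Jan 19.
Add 13 hours and 14 minutes flight time → 18:04 UTC.
Port Anselm is UTC−6:00, so local arrival = 18:04 − 6:00 = 12:04 on Jan 19.
Layover = 14:14 − 12:04 = 2 hours 10 minutes.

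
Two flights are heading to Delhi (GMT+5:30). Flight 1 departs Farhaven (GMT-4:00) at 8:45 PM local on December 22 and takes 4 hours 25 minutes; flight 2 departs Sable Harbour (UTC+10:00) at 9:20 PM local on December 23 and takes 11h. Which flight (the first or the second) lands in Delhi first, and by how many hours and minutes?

the first, by 17 hours 10 minutes

Flight 1 in UTC: 8:45 PM + 4:00 = 12:45 AM on Dec 23.
+4 hours 25 minutes → arrive 5:10 AM UTC on Dec 23.
Flight 2 in UTC: 9:20 PM − 10:00 = 11:20 AM on Dec 23.
+11 hours → arrive 10:20 PM UTC on Dec 23.
Flight 1 lands earlier by 17 hours 10 minutes.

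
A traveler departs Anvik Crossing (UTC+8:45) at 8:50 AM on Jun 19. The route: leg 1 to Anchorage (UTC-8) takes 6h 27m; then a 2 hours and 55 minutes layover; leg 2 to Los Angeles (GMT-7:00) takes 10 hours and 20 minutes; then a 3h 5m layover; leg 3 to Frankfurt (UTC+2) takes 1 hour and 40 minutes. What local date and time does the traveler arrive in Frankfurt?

Convert departure to UTC: 8:50 AM − 8:45 = 12:05 AM UTC on Jun 19.
Add 6 hours 27 minutes leg 1 → 6:32 AM UTC.
Add 2 hours and 55 minutes layover in Anchorage → 9:27 AM UTC.
Add 10 hours 20 minutes leg 2 → 7:47 PM UTC.
Add 3 hours and 5 minutes layover in Los Angeles → 10:52 PM UTC.
Add 1 hour 40 minutes leg 3 → 12:32 AM UTC (Jun 20).
Frankfurt is UTC+2:00, so local arrival = 12:32 AM + 2:00 = 2:32 AM on Jun 20.

2:32 AM on Jun 20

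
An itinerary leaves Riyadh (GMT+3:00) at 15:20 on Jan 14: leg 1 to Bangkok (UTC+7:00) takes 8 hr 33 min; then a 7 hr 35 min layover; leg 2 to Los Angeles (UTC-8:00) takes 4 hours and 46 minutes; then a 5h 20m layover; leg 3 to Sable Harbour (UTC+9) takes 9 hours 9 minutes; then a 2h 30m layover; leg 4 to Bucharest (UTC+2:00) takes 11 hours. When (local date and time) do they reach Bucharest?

15:13 on January 16

Convert departure to UTC: 15:20 − 3:00 = 12:20 UTC on Jan 14.
Add 8 hours and 33 minutes leg 1 → 20:53 UTC.
Add 7 hours and 35 minutes layover in Bangkok → 04:28 UTC (Jan 15).
Add 4 hours and 46 minutes leg 2 → 09:14 UTC.
Add 5 hours and 20 minutes layover in Los Angeles → 14:34 UTC.
Add 9 hours and 9 minutes leg 3 → 23:43 UTC.
Add 2 hours and 30 minutes layover in Sable Harbour → 02:13 UTC (Jan 16).
Add 11 hours leg 4 → 13:13 UTC.
Bucharest is UTC+2:00, so local arrival = 13:13 + 2:00 = 15:13 on Jan 16.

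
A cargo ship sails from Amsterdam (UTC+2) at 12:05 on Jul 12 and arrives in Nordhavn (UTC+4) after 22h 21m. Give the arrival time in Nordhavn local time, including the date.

12:26 on Jul 13

Convert departure to UTC: 12:05 − 2:00 = 10:05 UTC on Jul 12.
Add 22 hours 21 minutes travel time → 08:26 UTC (Jul 13).
Nordhavn is UTC+4:00, so local arrival = 08:26 + 4:00 = 12:26 on Jul 13.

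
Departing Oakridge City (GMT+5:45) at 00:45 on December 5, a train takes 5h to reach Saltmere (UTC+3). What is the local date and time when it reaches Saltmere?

Convert departure to UTC: 00:45 − 5:45 = 19:00 UTC on Dec 4.
Add 5 hours travel time → 00:00 UTC (Dec 5).
Saltmere is UTC+3:00, so local arrival = 00:00 + 3:00 = 03:00 on Dec 5.

03:00 on Dec 5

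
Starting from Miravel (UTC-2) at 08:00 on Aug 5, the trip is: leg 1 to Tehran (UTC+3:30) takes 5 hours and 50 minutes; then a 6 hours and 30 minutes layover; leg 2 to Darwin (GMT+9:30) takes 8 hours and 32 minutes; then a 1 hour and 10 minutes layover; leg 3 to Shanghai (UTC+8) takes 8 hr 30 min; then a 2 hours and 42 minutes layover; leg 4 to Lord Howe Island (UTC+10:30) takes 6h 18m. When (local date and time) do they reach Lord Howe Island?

12:02 on August 7

Convert departure to UTC: 08:00 + 2:00 = 10:00 UTC on Aug 5.
Add 5 hours 50 minutes leg 1 → 15:50 UTC.
Add 6 hours 30 minutes layover in Tehran → 22:20 UTC.
Add 8 hours 32 minutes leg 2 → 06:52 UTC (Aug 6).
Add 1 hour 10 minutes layover in Darwin → 08:02 UTC.
Add 8 hours 30 minutes leg 3 → 16:32 UTC.
Add 2 hours and 42 minutes layover in Shanghai → 19:14 UTC.
Add 6 hours 18 minutes leg 4 → 01:32 UTC (Aug 7).
Lord Howe Island is UTC+10:30, so local arrival = 01:32 + 10:30 = 12:02 on Aug 7.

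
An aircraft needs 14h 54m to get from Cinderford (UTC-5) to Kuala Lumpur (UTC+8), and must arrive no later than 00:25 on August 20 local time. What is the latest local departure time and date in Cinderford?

Target arrival in UTC: 00:25 − 8:00 = 16:25 on Aug 19.
Subtract 14 hours and 54 minutes → departure 01:31 UTC on Aug 19.
Cinderford is UTC−5:00: 01:31 − 5:00 = 20:31 on Aug 18.

20:31 on August 18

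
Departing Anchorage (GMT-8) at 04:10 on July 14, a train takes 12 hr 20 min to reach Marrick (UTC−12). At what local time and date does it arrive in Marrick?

Convert departure to UTC: 04:10 + 8:00 = 12:10 UTC on Jul 14.
Add 12 hours and 20 minutes travel time → 00:30 UTC (Jul 15).
Marrick is UTC−12:00, so local arrival = 00:30 − 12:00 = 12:30 on Jul 14.

12:30 on Jul 14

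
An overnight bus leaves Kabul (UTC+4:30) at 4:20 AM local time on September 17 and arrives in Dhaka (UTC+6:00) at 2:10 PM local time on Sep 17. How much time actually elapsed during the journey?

8 hours 20 minutes

Departure in UTC: 4:20 AM − 4:30 = 11:50 PM on Sep 16.
Arrival in UTC: 2:10 PM − 6:00 = 8:10 AM on Sep 17.
Elapsed = 8:10 AM − 11:50 PM (+1 day) = 8 hours 20 minutes.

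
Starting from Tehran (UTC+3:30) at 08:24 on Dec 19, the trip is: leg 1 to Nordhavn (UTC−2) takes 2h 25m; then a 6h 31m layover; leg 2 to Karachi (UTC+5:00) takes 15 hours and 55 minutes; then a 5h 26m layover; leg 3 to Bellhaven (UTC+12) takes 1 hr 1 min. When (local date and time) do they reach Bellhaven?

00:12 on December 21

Convert departure to UTC: 08:24 − 3:30 = 04:54 UTC on Dec 19.
Add 2 hours and 25 minutes leg 1 → 07:19 UTC.
Add 6 hours and 31 minutes layover in Nordhavn → 13:50 UTC.
Add 15 hours and 55 minutes leg 2 → 05:45 UTC (Dec 20).
Add 5 hours 26 minutes layover in Karachi → 11:11 UTC.
Add 1 hour 1 minute leg 3 → 12:12 UTC.
Bellhaven is UTC+12:00, so local arrival = 12:12 + 12:00 = 00:12 on Dec 21.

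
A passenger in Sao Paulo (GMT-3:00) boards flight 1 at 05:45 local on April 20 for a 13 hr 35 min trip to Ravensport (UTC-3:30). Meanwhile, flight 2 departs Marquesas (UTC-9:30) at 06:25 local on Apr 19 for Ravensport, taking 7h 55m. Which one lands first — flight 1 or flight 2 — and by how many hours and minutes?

Flight 1 in UTC: 05:45 + 3:00 = 08:45 on Apr 20.
+13 hours and 35 minutes → arrive 22:20 UTC on Apr 20.
Flight 2 in UTC: 06:25 + 9:30 = 15:55 on Apr 19.
+7 hours 55 minutes → arrive 23:50 UTC on Apr 19.
Flight 2 lands earlier by 22 hours 30 minutes.

the second, by 22 hours 30 minutes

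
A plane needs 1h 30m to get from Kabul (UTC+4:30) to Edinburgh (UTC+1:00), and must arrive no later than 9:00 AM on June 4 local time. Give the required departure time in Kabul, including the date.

Target arrival in UTC: 9:00 AM − 1:00 = 8:00 AM on Jun 4.
Subtract 1 hour and 30 minutes → departure 6:30 AM UTC on Jun 4.
Kabul is UTC+4:30: 6:30 AM + 4:30 = 11:00 AM on Jun 4.

11:00 AM on June 4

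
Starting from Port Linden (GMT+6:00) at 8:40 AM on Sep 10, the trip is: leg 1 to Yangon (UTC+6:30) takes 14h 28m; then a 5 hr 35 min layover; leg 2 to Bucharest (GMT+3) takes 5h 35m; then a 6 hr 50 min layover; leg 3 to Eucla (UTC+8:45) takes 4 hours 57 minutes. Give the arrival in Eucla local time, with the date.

12:50 AM on Sep 12

Convert departure to UTC: 8:40 AM − 6:00 = 2:40 AM UTC on Sep 10.
Add 14 hours 28 minutes leg 1 → 5:08 PM UTC.
Add 5 hours and 35 minutes layover in Yangon → 10:43 PM UTC.
Add 5 hours 35 minutes leg 2 → 4:18 AM UTC (Sep 11).
Add 6 hours and 50 minutes layover in Bucharest → 11:08 AM UTC.
Add 4 hours 57 minutes leg 3 → 4:05 PM UTC.
Eucla is UTC+8:45, so local arrival = 4:05 PM + 8:45 = 12:50 AM on Sep 12.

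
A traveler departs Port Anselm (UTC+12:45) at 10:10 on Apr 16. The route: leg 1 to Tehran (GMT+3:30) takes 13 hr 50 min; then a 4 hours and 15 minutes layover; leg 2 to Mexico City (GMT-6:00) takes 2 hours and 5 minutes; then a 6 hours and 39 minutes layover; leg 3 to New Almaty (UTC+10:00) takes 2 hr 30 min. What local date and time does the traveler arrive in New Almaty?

12:44 on April 17

Convert departure to UTC: 10:10 − 12:45 = 21:25 UTC on Apr 15.
Add 13 hours and 50 minutes leg 1 → 11:15 UTC (Apr 16).
Add 4 hours and 15 minutes layover in Tehran → 15:30 UTC.
Add 2 hours and 5 minutes leg 2 → 17:35 UTC.
Add 6 hours and 39 minutes layover in Mexico City → 00:14 UTC (Apr 17).
Add 2 hours and 30 minutes leg 3 → 02:44 UTC.
New Almaty is UTC+10:00, so local arrival = 02:44 + 10:00 = 12:44 on Apr 17.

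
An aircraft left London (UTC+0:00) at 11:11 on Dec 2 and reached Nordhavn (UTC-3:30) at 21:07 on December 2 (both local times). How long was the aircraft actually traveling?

Nordhavn is 3:30 behind London.
Clock-face elapsed time (ignoring zones) is 9 hours 56 minutes.
Actual elapsed = 9 hours 56 minutes + 3:30 = 13 hours 26 minutes.

13 hours 26 minutes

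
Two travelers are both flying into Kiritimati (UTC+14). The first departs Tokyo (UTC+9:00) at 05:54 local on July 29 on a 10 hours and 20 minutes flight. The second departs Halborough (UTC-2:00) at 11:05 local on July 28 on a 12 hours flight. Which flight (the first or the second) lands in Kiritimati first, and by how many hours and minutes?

the second, by 6 hours 9 minutes

Flight 1 in UTC: 05:54 − 9:00 = 20:54 on Jul 28.
+10 hours and 20 minutes → arrive 07:14 UTC on Jul 29.
Flight 2 in UTC: 11:05 + 2:00 = 13:05 on Jul 28.
+12 hours → arrive 01:05 UTC on Jul 29.
Flight 2 lands earlier by 6 hours 9 minutes.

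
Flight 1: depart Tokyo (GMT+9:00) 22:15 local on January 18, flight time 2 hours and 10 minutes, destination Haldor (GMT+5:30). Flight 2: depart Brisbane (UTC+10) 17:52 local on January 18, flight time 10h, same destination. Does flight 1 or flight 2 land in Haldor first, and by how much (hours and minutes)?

the first, by 2 hours 27 minutes

Flight 1 in UTC: 22:15 − 9:00 = 13:15 on Jan 18.
+2 hours 10 minutes → arrive 15:25 UTC on Jan 18.
Flight 2 in UTC: 17:52 − 10:00 = 07:52 on Jan 18.
+10 hours → arrive 17:52 UTC on Jan 18.
Flight 1 lands earlier by 2 hours 27 minutes.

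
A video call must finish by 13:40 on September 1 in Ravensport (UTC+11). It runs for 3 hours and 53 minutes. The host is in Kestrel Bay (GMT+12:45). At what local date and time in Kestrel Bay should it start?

Target end time in UTC: 13:40 − 11:00 = 02:40 on Sep 1.
Subtract 3 hours 53 minutes → start 22:47 UTC on Aug 31.
Kestrel Bay is UTC+12:45: 22:47 + 12:45 = 11:32 on Sep 1.

11:32 on Sep 1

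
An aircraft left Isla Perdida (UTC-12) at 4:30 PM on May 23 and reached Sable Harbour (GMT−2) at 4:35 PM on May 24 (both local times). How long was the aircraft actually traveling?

Departure in UTC: 4:30 PM + 12:00 = 4:30 AM on May 24.
Arrival in UTC: 4:35 PM + 2:00 = 6:35 PM on May 24.
Elapsed = 6:35 PM − 4:30 AM = 14 hours 5 minutes.

14 hours 5 minutes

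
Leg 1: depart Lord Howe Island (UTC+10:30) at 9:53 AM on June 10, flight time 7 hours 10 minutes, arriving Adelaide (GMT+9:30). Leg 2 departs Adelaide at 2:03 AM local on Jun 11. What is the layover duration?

10 hours

Convert departure to UTC: 9:53 AM − 10:30 = 11:23 PM UTC on Jun 9.
Add 7 hours and 10 minutes flight time → 6:33 AM UTC (Jun 10).
Adelaide is UTC+9:30, so local arrival = 6:33 AM + 9:30 = 4:03 PM on Jun 10.
Layover = 2:03 AM − 4:03 PM (+1 day) = 10 hours.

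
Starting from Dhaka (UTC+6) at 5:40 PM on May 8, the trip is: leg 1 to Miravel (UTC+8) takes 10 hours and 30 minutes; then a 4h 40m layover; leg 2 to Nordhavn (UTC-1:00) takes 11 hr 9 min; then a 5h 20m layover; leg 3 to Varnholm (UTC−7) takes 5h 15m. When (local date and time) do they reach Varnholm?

5:34 PM on May 9

Convert departure to UTC: 5:40 PM − 6:00 = 11:40 AM UTC on May 8.
Add 10 hours 30 minutes leg 1 → 10:10 PM UTC.
Add 4 hours and 40 minutes layover in Miravel → 2:50 AM UTC (May 9).
Add 11 hours 9 minutes leg 2 → 1:59 PM UTC.
Add 5 hours 20 minutes layover in Nordhavn → 7:19 PM UTC.
Add 5 hours and 15 minutes leg 3 → 12:34 AM UTC (May 10).
Varnholm is UTC−7:00, so local arrival = 12:34 AM − 7:00 = 5:34 PM on May 9.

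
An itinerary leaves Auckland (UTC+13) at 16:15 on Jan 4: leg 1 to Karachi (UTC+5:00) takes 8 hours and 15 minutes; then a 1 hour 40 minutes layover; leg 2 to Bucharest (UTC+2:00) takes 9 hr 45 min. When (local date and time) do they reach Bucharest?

00:55 on January 5

Convert departure to UTC: 16:15 − 13:00 = 03:15 UTC on Jan 4.
Add 8 hours and 15 minutes leg 1 → 11:30 UTC.
Add 1 hour and 40 minutes layover in Karachi → 13:10 UTC.
Add 9 hours and 45 minutes leg 2 → 22:55 UTC.
Bucharest is UTC+2:00, so local arrival = 22:55 + 2:00 = 00:55 on Jan 5.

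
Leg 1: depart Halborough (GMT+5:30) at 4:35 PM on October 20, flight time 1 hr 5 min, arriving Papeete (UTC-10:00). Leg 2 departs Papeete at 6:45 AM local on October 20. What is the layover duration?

4 hours 35 minutes

Convert departure to UTC: 4:35 PM − 5:30 = 11:05 AM UTC on Oct 20.
Add 1 hour and 5 minutes flight time → 12:10 PM UTC.
Papeete is UTC−10:00, so local arrival = 12:10 PM − 10:00 = 2:10 AM on Oct 20.
Layover = 6:45 AM − 2:10 AM = 4 hours 35 minutes.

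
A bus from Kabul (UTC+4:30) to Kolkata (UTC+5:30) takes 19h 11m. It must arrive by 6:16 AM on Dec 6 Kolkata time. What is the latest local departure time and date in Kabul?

10:05 AM on December 5

Target arrival in UTC: 6:16 AM − 5:30 = 12:46 AM on Dec 6.
Subtract 19 hours and 11 minutes → departure 5:35 AM UTC on Dec 5.
Kabul is UTC+4:30: 5:35 AM + 4:30 = 10:05 AM on Dec 5.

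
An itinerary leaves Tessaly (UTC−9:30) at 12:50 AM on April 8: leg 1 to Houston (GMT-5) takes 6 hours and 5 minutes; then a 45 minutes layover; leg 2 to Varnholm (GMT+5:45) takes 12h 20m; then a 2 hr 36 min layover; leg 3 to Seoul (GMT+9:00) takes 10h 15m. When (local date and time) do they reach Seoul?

3:21 AM on April 10

Convert departure to UTC: 12:50 AM + 9:30 = 10:20 AM UTC on Apr 8.
Add 6 hours 5 minutes leg 1 → 4:25 PM UTC.
Add 45 minutes layover in Houston → 5:10 PM UTC.
Add 12 hours and 20 minutes leg 2 → 5:30 AM UTC (Apr 9).
Add 2 hours and 36 minutes layover in Varnholm → 8:06 AM UTC.
Add 10 hours and 15 minutes leg 3 → 6:21 PM UTC.
Seoul is UTC+9:00, so local arrival = 6:21 PM + 9:00 = 3:21 AM on Apr 10.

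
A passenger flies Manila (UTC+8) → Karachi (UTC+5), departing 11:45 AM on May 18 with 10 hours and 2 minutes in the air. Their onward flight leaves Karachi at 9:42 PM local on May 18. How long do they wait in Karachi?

Convert departure to UTC: 11:45 AM − 8:00 = 3:45 AM UTC on May 18.
Add 10 hours and 2 minutes flight time → 1:47 PM UTC.
Karachi is UTC+5:00, so local arrival = 1:47 PM + 5:00 = 6:47 PM on May 18.
Layover = 9:42 PM − 6:47 PM = 2 hours 55 minutes.

2 hours 55 minutes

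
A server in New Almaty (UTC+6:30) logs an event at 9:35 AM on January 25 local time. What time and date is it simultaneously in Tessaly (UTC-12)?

3:05 PM on Jan 24

In UTC: 9:35 AM − 6:30 = 3:05 AM on Jan 25.
Tessaly is UTC−12:00: 3:05 AM − 12:00 = 3:05 PM on Jan 24.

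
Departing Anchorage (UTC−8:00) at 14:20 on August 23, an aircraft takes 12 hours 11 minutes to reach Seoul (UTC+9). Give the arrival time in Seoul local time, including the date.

19:31 on August 24

Convert departure to UTC: 14:20 + 8:00 = 22:20 UTC on Aug 23.
Add 12 hours 11 minutes travel time → 10:31 UTC (Aug 24).
Seoul is UTC+9:00, so local arrival = 10:31 + 9:00 = 19:31 on Aug 24.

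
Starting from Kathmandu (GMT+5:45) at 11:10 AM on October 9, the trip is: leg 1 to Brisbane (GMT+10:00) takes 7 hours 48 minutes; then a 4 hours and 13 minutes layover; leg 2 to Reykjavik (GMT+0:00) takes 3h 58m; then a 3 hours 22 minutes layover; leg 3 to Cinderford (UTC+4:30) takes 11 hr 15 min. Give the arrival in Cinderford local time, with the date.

Convert departure to UTC: 11:10 AM − 5:45 = 5:25 AM UTC on Oct 9.
Add 7 hours and 48 minutes leg 1 → 1:13 PM UTC.
Add 4 hours 13 minutes layover in Brisbane → 5:26 PM UTC.
Add 3 hours 58 minutes leg 2 → 9:24 PM UTC.
Add 3 hours and 22 minutes layover in Reykjavik → 12:46 AM UTC (Oct 10).
Add 11 hours and 15 minutes leg 3 → 12:01 PM UTC.
Cinderford is UTC+4:30, so local arrival = 12:01 PM + 4:30 = 4:31 PM on Oct 10.

4:31 PM on October 10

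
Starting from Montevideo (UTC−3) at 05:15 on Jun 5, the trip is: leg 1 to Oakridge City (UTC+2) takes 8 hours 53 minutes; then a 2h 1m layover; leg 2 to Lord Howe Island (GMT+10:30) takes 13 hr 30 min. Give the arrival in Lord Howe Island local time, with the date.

19:09 on June 6

Convert departure to UTC: 05:15 + 3:00 = 08:15 UTC on Jun 5.
Add 8 hours and 53 minutes leg 1 → 17:08 UTC.
Add 2 hours and 1 minute layover in Oakridge City → 19:09 UTC.
Add 13 hours and 30 minutes leg 2 → 08:39 UTC (Jun 6).
Lord Howe Island is UTC+10:30, so local arrival = 08:39 + 10:30 = 19:09 on Jun 6.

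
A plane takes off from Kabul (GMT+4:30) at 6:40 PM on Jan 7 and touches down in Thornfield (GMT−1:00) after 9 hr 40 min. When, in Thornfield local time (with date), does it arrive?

Thornfield is 5:30 behind Kabul.
After 9 hours and 40 minutes it is 4:20 AM (Jan 8) in Kabul.
Shift by the zone difference: 4:20 AM − 5:30 = 10:50 PM on Jan 7 in Thornfield.

10:50 PM on Jan 7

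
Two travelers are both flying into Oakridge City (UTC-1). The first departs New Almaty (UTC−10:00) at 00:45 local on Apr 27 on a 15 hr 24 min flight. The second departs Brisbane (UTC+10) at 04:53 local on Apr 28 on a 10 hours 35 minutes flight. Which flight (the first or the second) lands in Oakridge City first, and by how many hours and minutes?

Flight 1 in UTC: 00:45 + 10:00 = 10:45 on Apr 27.
+15 hours 24 minutes → arrive 02:09 UTC on Apr 28.
Flight 2 in UTC: 04:53 − 10:00 = 18:53 on Apr 27.
+10 hours and 35 minutes → arrive 05:28 UTC on Apr 28.
Flight 1 lands earlier by 3 hours 19 minutes.

the first, by 3 hours 19 minutes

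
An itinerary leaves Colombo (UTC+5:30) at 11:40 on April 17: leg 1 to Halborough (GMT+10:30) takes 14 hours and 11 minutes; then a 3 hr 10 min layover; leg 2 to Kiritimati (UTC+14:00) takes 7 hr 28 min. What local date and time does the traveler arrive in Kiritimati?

20:59 on April 18

Convert departure to UTC: 11:40 − 5:30 = 06:10 UTC on Apr 17.
Add 14 hours and 11 minutes leg 1 → 20:21 UTC.
Add 3 hours and 10 minutes layover in Halborough → 23:31 UTC.
Add 7 hours and 28 minutes leg 2 → 06:59 UTC (Apr 18).
Kiritimati is UTC+14:00, so local arrival = 06:59 + 14:00 = 20:59 on Apr 18.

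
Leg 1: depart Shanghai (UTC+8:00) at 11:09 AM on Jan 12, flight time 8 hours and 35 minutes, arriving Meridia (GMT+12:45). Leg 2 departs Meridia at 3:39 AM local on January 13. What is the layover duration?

Convert departure to UTC: 11:09 AM − 8:00 = 3:09 AM UTC on Jan 12.
Add 8 hours and 35 minutes flight time → 11:44 AM UTC.
Meridia is UTC+12:45, so local arrival = 11:44 AM + 12:45 = 12:29 AM on Jan 13.
Layover = 3:39 AM − 12:29 AM = 3 hours 10 minutes.

3 hours 10 minutes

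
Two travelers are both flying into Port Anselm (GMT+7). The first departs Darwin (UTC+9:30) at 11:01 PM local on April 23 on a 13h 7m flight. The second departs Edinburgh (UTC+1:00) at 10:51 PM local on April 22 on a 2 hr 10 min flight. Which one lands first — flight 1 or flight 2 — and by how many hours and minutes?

Flight 1 in UTC: 11:01 PM − 9:30 = 1:31 PM on Apr 23.
+13 hours 7 minutes → arrive 2:38 AM UTC on Apr 24.
Flight 2 in UTC: 10:51 PM − 1:00 = 9:51 PM on Apr 22.
+2 hours and 10 minutes → arrive 12:01 AM UTC on Apr 23.
Flight 2 lands earlier by 26 hours 37 minutes.

the second, by 26 hours 37 minutes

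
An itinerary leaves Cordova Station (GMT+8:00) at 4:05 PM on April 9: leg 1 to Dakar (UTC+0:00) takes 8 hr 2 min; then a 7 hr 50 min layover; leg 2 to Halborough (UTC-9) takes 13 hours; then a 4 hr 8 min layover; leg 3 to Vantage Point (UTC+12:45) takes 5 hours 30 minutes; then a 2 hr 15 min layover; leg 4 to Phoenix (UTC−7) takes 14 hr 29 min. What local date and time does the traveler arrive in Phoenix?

Convert departure to UTC: 4:05 PM − 8:00 = 8:05 AM UTC on Apr 9.
Add 8 hours and 2 minutes leg 1 → 4:07 PM UTC.
Add 7 hours and 50 minutes layover in Dakar → 11:57 PM UTC.
Add 13 hours leg 2 → 12:57 PM UTC (Apr 10).
Add 4 hours 8 minutes layover in Halborough → 5:05 PM UTC.
Add 5 hours 30 minutes leg 3 → 10:35 PM UTC.
Add 2 hours and 15 minutes layover in Vantage Point → 12:50 AM UTC (Apr 11).
Add 14 hours 29 minutes leg 4 → 3:19 PM UTC.
Phoenix is UTC−7:00, so local arrival = 3:19 PM − 7:00 = 8:19 AM on Apr 11.

8:19 AM on April 11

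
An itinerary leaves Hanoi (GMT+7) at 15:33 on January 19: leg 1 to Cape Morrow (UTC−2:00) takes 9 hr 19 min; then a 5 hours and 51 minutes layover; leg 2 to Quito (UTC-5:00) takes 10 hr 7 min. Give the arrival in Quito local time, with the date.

04:50 on Jan 20

Convert departure to UTC: 15:33 − 7:00 = 08:33 UTC on Jan 19.
Add 9 hours 19 minutes leg 1 → 17:52 UTC.
Add 5 hours and 51 minutes layover in Cape Morrow → 23:43 UTC.
Add 10 hours 7 minutes leg 2 → 09:50 UTC (Jan 20).
Quito is UTC−5:00, so local arrival = 09:50 − 5:00 = 04:50 on Jan 20.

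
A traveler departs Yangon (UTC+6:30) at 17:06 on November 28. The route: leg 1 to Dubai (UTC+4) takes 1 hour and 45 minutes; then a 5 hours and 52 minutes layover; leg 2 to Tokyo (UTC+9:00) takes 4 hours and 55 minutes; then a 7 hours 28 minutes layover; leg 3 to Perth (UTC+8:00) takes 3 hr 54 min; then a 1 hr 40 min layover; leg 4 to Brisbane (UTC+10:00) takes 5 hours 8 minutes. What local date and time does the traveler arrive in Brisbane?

03:18 on Nov 30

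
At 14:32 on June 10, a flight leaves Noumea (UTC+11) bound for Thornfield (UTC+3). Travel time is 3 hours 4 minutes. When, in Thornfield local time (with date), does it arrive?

Convert departure to UTC: 14:32 − 11:00 = 03:32 UTC on Jun 10.
Add 3 hours and 4 minutes travel time → 06:36 UTC.
Thornfield is UTC+3:00, so local arrival = 06:36 + 3:00 = 09:36 on Jun 10.

09:36 on Jun 10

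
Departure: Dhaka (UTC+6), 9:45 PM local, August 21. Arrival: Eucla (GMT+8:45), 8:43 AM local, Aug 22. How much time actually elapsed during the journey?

8 hours 13 minutes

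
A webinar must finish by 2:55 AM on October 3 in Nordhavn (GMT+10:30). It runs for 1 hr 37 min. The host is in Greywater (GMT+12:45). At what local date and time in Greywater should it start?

3:33 AM on Oct 3

Target end time in UTC: 2:55 AM − 10:30 = 4:25 PM on Oct 2.
Subtract 1 hour and 37 minutes → start 2:48 PM UTC on Oct 2.
Greywater is UTC+12:45: 2:48 PM + 12:45 = 3:33 AM on Oct 3.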